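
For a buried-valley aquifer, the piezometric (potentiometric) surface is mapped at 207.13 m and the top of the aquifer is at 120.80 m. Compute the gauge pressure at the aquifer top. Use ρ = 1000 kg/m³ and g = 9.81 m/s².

P ≈ 847 kPa

Pressure head at the aquifer top: ψ = h − z = 207.13 − 120.80 = 86.33 m.
P = ρgψ = 1000 × 9.81 × 86.33 = 846897 Pa ≈ 847 kPa.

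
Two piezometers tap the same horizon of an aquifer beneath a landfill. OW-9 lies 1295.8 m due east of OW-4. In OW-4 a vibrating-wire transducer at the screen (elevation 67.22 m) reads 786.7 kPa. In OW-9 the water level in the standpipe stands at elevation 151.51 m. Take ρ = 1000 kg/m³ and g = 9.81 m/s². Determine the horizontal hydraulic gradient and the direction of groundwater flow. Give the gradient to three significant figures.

i ≈ 0.00316; groundwater flows toward the west

Pressure head at OW-4: ψ = P/(ρg) = 786.7×1000 / (1000 × 9.81) = 80.19 m.
Total head at OW-4: h = z + ψ = 67.22 + 80.19 = 147.41 m.
Total head at OW-9: h = 151.51 m (water level in the piezometer is the total head).
Head difference: h(OW-4) − h(OW-9) = 147.41 − 151.51 = -4.10 m.
Hydraulic gradient: i = |Δh| / L = 4.10 / 1295.8 = 0.00316.
Flow is from higher to lower head: from OW-9 toward OW-4, i.e. toward the west.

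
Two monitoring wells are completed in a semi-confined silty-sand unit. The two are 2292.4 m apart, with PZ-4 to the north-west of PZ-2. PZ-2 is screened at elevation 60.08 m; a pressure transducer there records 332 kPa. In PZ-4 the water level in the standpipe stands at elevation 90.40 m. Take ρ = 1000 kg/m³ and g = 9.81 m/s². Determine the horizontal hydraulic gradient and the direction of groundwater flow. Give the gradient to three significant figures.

Pressure head at PZ-2: ψ = P/(ρg) = 332×1000 / (1000 × 9.81) = 33.84 m.
Total head at PZ-2: h = z + ψ = 60.08 + 33.84 = 93.92 m.
Total head at PZ-4: h = 90.40 m (water level in the piezometer is the total head).
Head difference: h(PZ-2) − h(PZ-4) = 93.92 − 90.40 = 3.52 m.
Hydraulic gradient: i = |Δh| / L = 3.52 / 2292.4 = 0.00154.
Flow is from higher to lower head: from PZ-2 toward PZ-4, i.e. toward the north-west.

i ≈ 0.00154; groundwater flows toward the north-west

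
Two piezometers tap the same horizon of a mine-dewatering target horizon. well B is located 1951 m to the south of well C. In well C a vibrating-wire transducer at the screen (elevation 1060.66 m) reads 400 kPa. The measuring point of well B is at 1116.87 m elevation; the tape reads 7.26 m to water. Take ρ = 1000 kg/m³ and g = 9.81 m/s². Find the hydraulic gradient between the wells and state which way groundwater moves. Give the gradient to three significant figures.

Pressure head at well C: ψ = P/(ρg) = 400×1000 / (1000 × 9.81) = 40.77 m.
Total head at well C: h = z + ψ = 1060.66 + 40.77 = 1101.43 m.
Total head at well B: h = 1116.87 − 7.26 = 1109.61 m.
Head difference: h(well C) − h(well B) = 1101.43 − 1109.61 = -8.18 m.
Hydraulic gradient: i = |Δh| / L = 8.18 / 1951 = 0.00419.
Flow is from higher to lower head: from well B toward well C, i.e. toward the north.

i ≈ 0.00419; groundwater flows toward the north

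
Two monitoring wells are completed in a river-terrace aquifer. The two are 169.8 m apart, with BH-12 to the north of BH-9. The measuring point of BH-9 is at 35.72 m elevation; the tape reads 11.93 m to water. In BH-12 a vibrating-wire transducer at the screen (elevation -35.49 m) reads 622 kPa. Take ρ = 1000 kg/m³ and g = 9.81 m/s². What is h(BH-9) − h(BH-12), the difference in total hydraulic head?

Total head at BH-9: h = 35.72 − 11.93 = 23.79 m.
Pressure head at BH-12: ψ = P/(ρg) = 622×1000 / (1000 × 9.81) = 63.40 m.
Total head at BH-12: h = z + ψ = -35.49 + 63.40 = 27.91 m.
Head difference: h(BH-9) − h(BH-12) = 23.79 − 27.91 = -4.12 m.

Δh ≈ -4.12 m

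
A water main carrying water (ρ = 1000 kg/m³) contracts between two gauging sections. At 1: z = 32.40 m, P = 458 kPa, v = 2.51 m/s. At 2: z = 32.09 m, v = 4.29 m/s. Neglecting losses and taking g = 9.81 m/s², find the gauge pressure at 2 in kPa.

P₂ ≈ 455 kPa

Pressure head at 1: ψ₁ = P₁/(ρg) = 458×1000 / (1000 × 9.81) = 46.69 m.
Velocity heads: v₁²/2g = 2.51²/19.62 = 0.321 m; v₂²/2g = 4.29²/19.62 = 0.938 m.
Total head H = z₁ + ψ₁ + v₁²/2g = 32.40 + 46.69 + 0.321 = 79.41 m.
ψ₂ = H − z₂ − v₂²/2g = 79.41 − 32.09 − 0.938 = 46.38 m.
P₂ = ρgψ₂ = 1000 × 9.81 × 46.38 ≈ 455 kPa.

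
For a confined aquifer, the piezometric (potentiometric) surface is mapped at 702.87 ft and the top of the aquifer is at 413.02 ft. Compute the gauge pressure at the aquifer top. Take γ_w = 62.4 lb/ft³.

P ≈ 126 psi

Pressure head at the aquifer top: ψ = h − z = 702.87 − 413.02 = 289.85 ft.
P = γψ/144 = 62.4 × 289.85 / 144 = 126 psi.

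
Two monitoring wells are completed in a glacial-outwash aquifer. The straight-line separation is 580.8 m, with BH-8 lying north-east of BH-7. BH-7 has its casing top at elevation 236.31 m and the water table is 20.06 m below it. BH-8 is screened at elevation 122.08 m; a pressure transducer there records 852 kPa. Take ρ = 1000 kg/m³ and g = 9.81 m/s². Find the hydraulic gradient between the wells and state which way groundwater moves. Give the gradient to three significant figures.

i ≈ 0.0126; groundwater flows toward the north-east

Total head at BH-7: h = 236.31 − 20.06 = 216.25 m.
Pressure head at BH-8: ψ = P/(ρg) = 852×1000 / (1000 × 9.81) = 86.85 m.
Total head at BH-8: h = z + ψ = 122.08 + 86.85 = 208.93 m.
Head difference: h(BH-7) − h(BH-8) = 216.25 − 208.93 = 7.32 m.
Hydraulic gradient: i = |Δh| / L = 7.32 / 580.8 = 0.0126.
Flow is from higher to lower head: from BH-7 toward BH-8, i.e. toward the north-east.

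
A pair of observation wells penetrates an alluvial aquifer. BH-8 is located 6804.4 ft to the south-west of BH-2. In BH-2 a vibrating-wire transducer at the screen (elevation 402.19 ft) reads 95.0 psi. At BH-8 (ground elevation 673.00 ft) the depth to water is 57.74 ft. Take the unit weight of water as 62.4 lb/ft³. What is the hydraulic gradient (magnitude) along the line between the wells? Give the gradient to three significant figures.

Pressure head at BH-2: ψ = 144·P/γ = 144 × 95.0 / 62.4 = 219.23 ft.
Total head at BH-2: h = z + ψ = 402.19 + 219.23 = 621.42 ft.
Total head at BH-8: h = 673.00 − 57.74 = 615.26 ft.
Head difference: h(BH-2) − h(BH-8) = 621.42 − 615.26 = 6.16 ft.
Hydraulic gradient: i = |Δh| / L = 6.16 / 6804.4 = 0.000905.

i ≈ 0.000905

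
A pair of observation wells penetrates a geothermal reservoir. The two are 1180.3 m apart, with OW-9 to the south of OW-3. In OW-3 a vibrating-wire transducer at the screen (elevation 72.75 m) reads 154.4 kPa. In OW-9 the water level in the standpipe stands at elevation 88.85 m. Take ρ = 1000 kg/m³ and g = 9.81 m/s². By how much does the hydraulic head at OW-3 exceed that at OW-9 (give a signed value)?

Pressure head at OW-3: ψ = P/(ρg) = 154.4×1000 / (1000 × 9.81) = 15.74 m.
Total head at OW-3: h = z + ψ = 72.75 + 15.74 = 88.49 m.
Total head at OW-9: h = 88.85 m (water level in the piezometer is the total head).
Head difference: h(OW-3) − h(OW-9) = 88.49 − 88.85 = -0.36 m.

Δh ≈ -0.36 m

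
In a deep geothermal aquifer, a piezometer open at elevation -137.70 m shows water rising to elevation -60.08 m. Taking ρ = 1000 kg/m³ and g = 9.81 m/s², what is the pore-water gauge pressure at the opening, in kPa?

P ≈ 761 kPa

Pressure head ψ = h − z = -60.08 − (-137.70) = 77.62 m.
P = ρgψ = 1000 × 9.81 × 77.62 = 761452 Pa ≈ 761 kPa.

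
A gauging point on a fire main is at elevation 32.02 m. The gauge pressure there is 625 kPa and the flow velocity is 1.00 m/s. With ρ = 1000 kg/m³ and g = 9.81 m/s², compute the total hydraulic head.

Pressure head ψ = P/(ρg) = 625×1000 / (1000 × 9.81) = 63.71 m.
Velocity head = v²/(2g) = 1.00² / (2 × 9.81) = 0.051 m.
h = z + ψ + v²/(2g) = 32.02 + 63.71 + 0.051 = 95.78 m.

h ≈ 95.78 m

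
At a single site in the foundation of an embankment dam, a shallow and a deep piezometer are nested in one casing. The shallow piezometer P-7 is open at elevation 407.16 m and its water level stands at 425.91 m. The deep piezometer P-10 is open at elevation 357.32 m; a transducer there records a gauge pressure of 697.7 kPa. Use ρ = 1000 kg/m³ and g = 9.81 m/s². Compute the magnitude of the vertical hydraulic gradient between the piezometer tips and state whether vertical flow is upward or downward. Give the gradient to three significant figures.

Total head at P-7: h = 425.91 m (water level in the standpipe).
Pressure head at P-10: ψ = P/(ρg) = 697.7×1000 / (1000 × 9.81) = 71.12 m.
Total head at P-10: h = z + ψ = 357.32 + 71.12 = 428.44 m.
Δh = h(P-7) − h(P-10) = 425.91 − 428.44 = -2.53 m.
Vertical separation Δz = 407.16 − 357.32 = 49.84 m.
|i_v| = |Δh| / Δz = 2.53 / 49.84 = 0.0508.
Head is higher in the deep piezometer, so vertical flow is upward (discharge condition).

|i_v| ≈ 0.0508; vertical flow is upward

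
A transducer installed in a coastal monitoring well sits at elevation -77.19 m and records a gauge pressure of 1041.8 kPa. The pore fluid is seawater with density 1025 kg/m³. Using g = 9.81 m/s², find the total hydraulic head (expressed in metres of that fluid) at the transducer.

h ≈ 26.42 m

ψ = P/(ρg) = 1041.8×1000 / (1025 × 9.81) = 103.61 m.
h = z + ψ = -77.19 + 103.61 = 26.42 m.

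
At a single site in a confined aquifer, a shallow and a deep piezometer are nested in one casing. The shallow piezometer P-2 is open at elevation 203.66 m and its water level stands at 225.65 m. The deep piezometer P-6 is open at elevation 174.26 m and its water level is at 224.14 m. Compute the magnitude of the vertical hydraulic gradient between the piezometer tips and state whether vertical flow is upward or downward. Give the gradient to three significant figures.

Total head at P-2: h = 225.65 m (water level in the standpipe).
Total head at P-6: h = 224.14 m.
Δh = h(P-2) − h(P-6) = 225.65 − 224.14 = 1.51 m.
Vertical separation Δz = 203.66 − 174.26 = 29.40 m.
|i_v| = |Δh| / Δz = 1.51 / 29.40 = 0.0514.
Head is higher in the shallow piezometer, so vertical flow is downward (recharge condition).

|i_v| ≈ 0.0514; vertical flow is downward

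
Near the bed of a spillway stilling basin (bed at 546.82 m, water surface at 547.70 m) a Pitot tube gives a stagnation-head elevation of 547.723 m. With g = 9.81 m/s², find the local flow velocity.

v ≈ 0.672 m/s

Near the bed, under hydrostatic conditions, the piezometric head (z + ψ) equals the free-surface elevation, 547.70 m.
Velocity head = total − piezometric = 547.723 − 547.70 = 0.023 m.
v = √(2g·h_v) = √(2 × 9.81 × 0.023) = 0.672 m/s.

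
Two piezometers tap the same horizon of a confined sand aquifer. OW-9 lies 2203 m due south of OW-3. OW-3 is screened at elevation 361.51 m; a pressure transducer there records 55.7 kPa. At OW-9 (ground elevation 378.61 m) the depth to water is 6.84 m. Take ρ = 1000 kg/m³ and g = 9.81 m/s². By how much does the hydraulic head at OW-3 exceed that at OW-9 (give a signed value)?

Pressure head at OW-3: ψ = P/(ρg) = 55.7×1000 / (1000 × 9.81) = 5.68 m.
Total head at OW-3: h = z + ψ = 361.51 + 5.68 = 367.19 m.
Total head at OW-9: h = 378.61 − 6.84 = 371.77 m.
Head difference: h(OW-3) − h(OW-9) = 367.19 − 371.77 = -4.58 m.

Δh ≈ -4.58 m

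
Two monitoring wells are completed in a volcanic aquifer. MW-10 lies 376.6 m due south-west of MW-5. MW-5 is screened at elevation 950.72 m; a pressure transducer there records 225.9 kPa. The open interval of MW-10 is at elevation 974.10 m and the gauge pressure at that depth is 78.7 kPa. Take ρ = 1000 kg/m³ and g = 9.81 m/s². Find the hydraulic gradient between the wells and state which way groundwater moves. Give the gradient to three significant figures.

Pressure head at MW-5: ψ = P/(ρg) = 225.9×1000 / (1000 × 9.81) = 23.03 m.
Total head at MW-5: h = z + ψ = 950.72 + 23.03 = 973.75 m.
Pressure head at MW-10: ψ = P/(ρg) = 78.7×1000 / (1000 × 9.81) = 8.02 m.
Total head at MW-10: h = z + ψ = 974.10 + 8.02 = 982.12 m.
Head difference: h(MW-5) − h(MW-10) = 973.75 − 982.12 = -8.37 m.
Hydraulic gradient: i = |Δh| / L = 8.37 / 376.6 = 0.0222.
Flow is from higher to lower head: from MW-10 toward MW-5, i.e. toward the north-east.

i ≈ 0.0222; groundwater flows toward the north-east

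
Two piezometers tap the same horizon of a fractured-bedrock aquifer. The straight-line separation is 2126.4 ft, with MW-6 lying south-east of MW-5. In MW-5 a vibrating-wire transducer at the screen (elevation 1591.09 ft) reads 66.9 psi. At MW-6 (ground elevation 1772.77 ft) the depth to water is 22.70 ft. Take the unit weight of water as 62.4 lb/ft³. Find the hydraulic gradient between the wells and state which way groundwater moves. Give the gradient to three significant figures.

i ≈ 0.00216; groundwater flows toward the north-west

Pressure head at MW-5: ψ = 144·P/γ = 144 × 66.9 / 62.4 = 154.38 ft.
Total head at MW-5: h = z + ψ = 1591.09 + 154.38 = 1745.47 ft.
Total head at MW-6: h = 1772.77 − 22.70 = 1750.07 ft.
Head difference: h(MW-5) − h(MW-6) = 1745.47 − 1750.07 = -4.60 ft.
Hydraulic gradient: i = |Δh| / L = 4.60 / 2126.4 = 0.00216.
Flow is from higher to lower head: from MW-6 toward MW-5, i.e. toward the north-west.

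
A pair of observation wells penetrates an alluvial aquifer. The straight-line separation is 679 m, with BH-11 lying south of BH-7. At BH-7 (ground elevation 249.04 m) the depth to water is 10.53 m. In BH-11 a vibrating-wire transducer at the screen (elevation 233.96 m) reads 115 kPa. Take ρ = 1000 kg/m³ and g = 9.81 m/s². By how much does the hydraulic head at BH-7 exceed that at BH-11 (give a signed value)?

Total head at BH-7: h = 249.04 − 10.53 = 238.51 m.
Pressure head at BH-11: ψ = P/(ρg) = 115×1000 / (1000 × 9.81) = 11.72 m.
Total head at BH-11: h = z + ψ = 233.96 + 11.72 = 245.68 m.
Head difference: h(BH-7) − h(BH-11) = 238.51 − 245.68 = -7.17 m.

Δh ≈ -7.17 m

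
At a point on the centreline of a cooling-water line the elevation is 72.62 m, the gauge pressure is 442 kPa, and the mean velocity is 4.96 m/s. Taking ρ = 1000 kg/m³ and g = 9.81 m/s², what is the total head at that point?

Pressure head ψ = P/(ρg) = 442×1000 / (1000 × 9.81) = 45.06 m.
Velocity head = v²/(2g) = 4.96² / (2 × 9.81) = 1.254 m.
h = z + ψ + v²/(2g) = 72.62 + 45.06 + 1.254 = 118.93 m.

h ≈ 118.93 m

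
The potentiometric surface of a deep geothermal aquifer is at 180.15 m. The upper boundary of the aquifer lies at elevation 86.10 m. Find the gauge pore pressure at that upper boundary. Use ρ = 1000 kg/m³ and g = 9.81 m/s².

Pressure head at the aquifer top: ψ = h − z = 180.15 − 86.10 = 94.05 m.
P = ρgψ = 1000 × 9.81 × 94.05 = 922631 Pa ≈ 923 kPa.

P ≈ 923 kPa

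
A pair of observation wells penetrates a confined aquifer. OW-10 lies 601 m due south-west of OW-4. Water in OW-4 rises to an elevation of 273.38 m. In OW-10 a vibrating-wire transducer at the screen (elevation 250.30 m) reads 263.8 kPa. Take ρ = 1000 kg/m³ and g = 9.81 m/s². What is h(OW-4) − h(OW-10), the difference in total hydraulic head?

Total head at OW-4: h = 273.38 m (water level in the piezometer is the total head).
Pressure head at OW-10: ψ = P/(ρg) = 263.8×1000 / (1000 × 9.81) = 26.89 m.
Total head at OW-10: h = z + ψ = 250.30 + 26.89 = 277.19 m.
Head difference: h(OW-4) − h(OW-10) = 273.38 − 277.19 = -3.81 m.

Δh ≈ -3.81 m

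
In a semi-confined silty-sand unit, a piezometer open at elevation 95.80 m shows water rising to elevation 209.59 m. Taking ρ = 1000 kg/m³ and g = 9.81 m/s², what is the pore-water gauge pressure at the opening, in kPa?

P ≈ 1120 kPa

Pressure head ψ = h − z = 209.59 − 95.80 = 113.79 m.
P = ρgψ = 1000 × 9.81 × 113.79 = 1116280 Pa ≈ 1120 kPa.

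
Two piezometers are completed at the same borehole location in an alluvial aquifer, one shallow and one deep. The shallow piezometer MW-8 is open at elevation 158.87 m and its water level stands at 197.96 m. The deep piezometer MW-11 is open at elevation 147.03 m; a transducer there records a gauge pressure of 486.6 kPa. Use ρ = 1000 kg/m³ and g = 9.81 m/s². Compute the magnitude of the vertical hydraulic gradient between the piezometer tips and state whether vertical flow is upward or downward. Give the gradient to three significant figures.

|i_v| ≈ 0.112; vertical flow is downward

Total head at MW-8: h = 197.96 m (water level in the standpipe).
Pressure head at MW-11: ψ = P/(ρg) = 486.6×1000 / (1000 × 9.81) = 49.60 m.
Total head at MW-11: h = z + ψ = 147.03 + 49.60 = 196.63 m.
Δh = h(MW-8) − h(MW-11) = 197.96 − 196.63 = 1.33 m.
Vertical separation Δz = 158.87 − 147.03 = 11.84 m.
|i_v| = |Δh| / Δz = 1.33 / 11.84 = 0.112.
Head is higher in the shallow piezometer, so vertical flow is downward (recharge condition).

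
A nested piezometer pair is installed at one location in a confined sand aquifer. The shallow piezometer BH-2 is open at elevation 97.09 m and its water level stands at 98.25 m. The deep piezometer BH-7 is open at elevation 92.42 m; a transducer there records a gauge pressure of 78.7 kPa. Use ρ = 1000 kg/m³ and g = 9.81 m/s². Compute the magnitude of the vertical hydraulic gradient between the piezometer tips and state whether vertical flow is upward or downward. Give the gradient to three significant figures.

|i_v| ≈ 0.469; vertical flow is upward

Total head at BH-2: h = 98.25 m (water level in the standpipe).
Pressure head at BH-7: ψ = P/(ρg) = 78.7×1000 / (1000 × 9.81) = 8.02 m.
Total head at BH-7: h = z + ψ = 92.42 + 8.02 = 100.44 m.
Δh = h(BH-2) − h(BH-7) = 98.25 − 100.44 = -2.19 m.
Vertical separation Δz = 97.09 − 92.42 = 4.67 m.
|i_v| = |Δh| / Δz = 2.19 / 4.67 = 0.469.
Head is higher in the deep piezometer, so vertical flow is upward (discharge condition).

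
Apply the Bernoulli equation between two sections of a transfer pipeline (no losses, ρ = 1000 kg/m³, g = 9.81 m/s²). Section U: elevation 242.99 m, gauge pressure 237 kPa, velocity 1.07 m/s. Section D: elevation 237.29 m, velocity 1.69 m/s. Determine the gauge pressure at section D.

Pressure head at U: ψ₁ = P₁/(ρg) = 237×1000 / (1000 × 9.81) = 24.16 m.
Velocity heads: v₁²/2g = 1.07²/19.62 = 0.058 m; v₂²/2g = 1.69²/19.62 = 0.146 m.
Total head H = z₁ + ψ₁ + v₁²/2g = 242.99 + 24.16 + 0.058 = 267.21 m.
ψ₂ = H − z₂ − v₂²/2g = 267.21 − 237.29 − 0.146 = 29.77 m.
P₂ = ρgψ₂ = 1000 × 9.81 × 29.77 ≈ 292 kPa.

P₂ ≈ 292 kPa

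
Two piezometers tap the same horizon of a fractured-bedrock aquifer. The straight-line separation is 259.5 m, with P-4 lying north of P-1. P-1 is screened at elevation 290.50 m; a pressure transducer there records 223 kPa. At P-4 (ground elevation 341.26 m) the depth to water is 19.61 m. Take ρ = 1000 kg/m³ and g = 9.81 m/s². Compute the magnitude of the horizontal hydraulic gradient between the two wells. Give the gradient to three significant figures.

i ≈ 0.0324

Pressure head at P-1: ψ = P/(ρg) = 223×1000 / (1000 × 9.81) = 22.73 m.
Total head at P-1: h = z + ψ = 290.50 + 22.73 = 313.23 m.
Total head at P-4: h = 341.26 − 19.61 = 321.65 m.
Head difference: h(P-1) − h(P-4) = 313.23 − 321.65 = -8.42 m.
Hydraulic gradient: i = |Δh| / L = 8.42 / 259.5 = 0.0324.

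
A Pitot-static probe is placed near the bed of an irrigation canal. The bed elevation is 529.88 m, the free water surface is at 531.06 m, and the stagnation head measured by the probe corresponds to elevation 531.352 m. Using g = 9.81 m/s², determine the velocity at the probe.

Near the bed, under hydrostatic conditions, the piezometric head (z + ψ) equals the free-surface elevation, 531.06 m.
Velocity head = total − piezometric = 531.352 − 531.06 = 0.292 m.
v = √(2g·h_v) = √(2 × 9.81 × 0.292) = 2.39 m/s.

v ≈ 2.39 m/s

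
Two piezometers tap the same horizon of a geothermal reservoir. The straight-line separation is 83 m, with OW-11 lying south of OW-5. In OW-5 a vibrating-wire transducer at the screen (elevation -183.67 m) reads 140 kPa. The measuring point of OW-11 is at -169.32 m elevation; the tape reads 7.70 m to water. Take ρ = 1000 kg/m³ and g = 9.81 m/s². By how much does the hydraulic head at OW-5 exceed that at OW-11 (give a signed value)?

Δh ≈ 7.62 m

Pressure head at OW-5: ψ = P/(ρg) = 140×1000 / (1000 × 9.81) = 14.27 m.
Total head at OW-5: h = z + ψ = -183.67 + 14.27 = -169.40 m.
Total head at OW-11: h = -169.32 − 7.70 = -177.02 m.
Head difference: h(OW-5) − h(OW-11) = -169.40 − (-177.02) = 7.62 m.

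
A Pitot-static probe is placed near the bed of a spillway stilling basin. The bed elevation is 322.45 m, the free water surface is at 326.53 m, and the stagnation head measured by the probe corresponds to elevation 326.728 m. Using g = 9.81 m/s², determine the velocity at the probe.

v ≈ 1.97 m/s

Near the bed, under hydrostatic conditions, the piezometric head (z + ψ) equals the free-surface elevation, 326.53 m.
Velocity head = total − piezometric = 326.728 − 326.53 = 0.198 m.
v = √(2g·h_v) = √(2 × 9.81 × 0.198) = 1.97 m/s.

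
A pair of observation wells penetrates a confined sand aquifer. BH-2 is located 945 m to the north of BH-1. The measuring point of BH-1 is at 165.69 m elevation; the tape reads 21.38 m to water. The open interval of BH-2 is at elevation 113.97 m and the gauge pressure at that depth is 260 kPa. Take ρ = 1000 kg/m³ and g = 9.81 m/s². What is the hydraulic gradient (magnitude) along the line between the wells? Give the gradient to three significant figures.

Total head at BH-1: h = 165.69 − 21.38 = 144.31 m.
Pressure head at BH-2: ψ = P/(ρg) = 260×1000 / (1000 × 9.81) = 26.50 m.
Total head at BH-2: h = z + ψ = 113.97 + 26.50 = 140.47 m.
Head difference: h(BH-1) − h(BH-2) = 144.31 − 140.47 = 3.84 m.
Hydraulic gradient: i = |Δh| / L = 3.84 / 945 = 0.00406.

i ≈ 0.00406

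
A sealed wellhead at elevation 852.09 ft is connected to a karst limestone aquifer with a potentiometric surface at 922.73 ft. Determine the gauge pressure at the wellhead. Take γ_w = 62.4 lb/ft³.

P ≈ 30.6 psi

Head above the cap: Δh = 922.73 − 852.09 = 70.64 ft.
P = γΔh/144 = 62.4 × 70.64 / 144 = 30.6 psi.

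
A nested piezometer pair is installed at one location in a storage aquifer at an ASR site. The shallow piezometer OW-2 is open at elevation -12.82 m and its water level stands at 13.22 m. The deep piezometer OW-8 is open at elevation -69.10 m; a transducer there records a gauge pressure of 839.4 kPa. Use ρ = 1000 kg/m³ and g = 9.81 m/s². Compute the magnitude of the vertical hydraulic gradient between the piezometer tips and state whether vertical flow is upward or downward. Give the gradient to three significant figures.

Total head at OW-2: h = 13.22 m (water level in the standpipe).
Pressure head at OW-8: ψ = P/(ρg) = 839.4×1000 / (1000 × 9.81) = 85.57 m.
Total head at OW-8: h = z + ψ = -69.10 + 85.57 = 16.47 m.
Δh = h(OW-2) − h(OW-8) = 13.22 − 16.47 = -3.25 m.
Vertical separation Δz = -12.82 − (-69.10) = 56.28 m.
|i_v| = |Δh| / Δz = 3.25 / 56.28 = 0.0577.
Head is higher in the deep piezometer, so vertical flow is upward (discharge condition).

|i_v| ≈ 0.0577; vertical flow is upward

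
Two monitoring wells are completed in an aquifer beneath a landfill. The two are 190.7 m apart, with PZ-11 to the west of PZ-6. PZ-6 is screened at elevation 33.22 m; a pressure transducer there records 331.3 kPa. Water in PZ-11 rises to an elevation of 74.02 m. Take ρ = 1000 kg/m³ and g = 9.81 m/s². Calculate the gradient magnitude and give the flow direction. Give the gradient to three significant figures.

Pressure head at PZ-6: ψ = P/(ρg) = 331.3×1000 / (1000 × 9.81) = 33.77 m.
Total head at PZ-6: h = z + ψ = 33.22 + 33.77 = 66.99 m.
Total head at PZ-11: h = 74.02 m (water level in the piezometer is the total head).
Head difference: h(PZ-6) − h(PZ-11) = 66.99 − 74.02 = -7.03 m.
Hydraulic gradient: i = |Δh| / L = 7.03 / 190.7 = 0.0369.
Flow is from higher to lower head: from PZ-11 toward PZ-6, i.e. toward the east.

i ≈ 0.0369; groundwater flows toward the east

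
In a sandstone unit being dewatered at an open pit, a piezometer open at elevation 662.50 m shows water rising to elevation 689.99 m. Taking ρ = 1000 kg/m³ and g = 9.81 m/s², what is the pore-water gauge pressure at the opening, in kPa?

Pressure head ψ = h − z = 689.99 − 662.50 = 27.49 m.
P = ρgψ = 1000 × 9.81 × 27.49 = 269677 Pa ≈ 270 kPa.

P ≈ 270 kPa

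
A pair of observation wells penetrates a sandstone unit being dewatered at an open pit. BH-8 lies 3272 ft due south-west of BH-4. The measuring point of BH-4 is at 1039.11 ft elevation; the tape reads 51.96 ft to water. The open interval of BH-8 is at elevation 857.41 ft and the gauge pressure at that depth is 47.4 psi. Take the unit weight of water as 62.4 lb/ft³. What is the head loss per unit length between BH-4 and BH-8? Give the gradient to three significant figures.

i ≈ 0.00622 ft/ft

Total head at BH-4: h = 1039.11 − 51.96 = 987.15 ft.
Pressure head at BH-8: ψ = 144·P/γ = 144 × 47.4 / 62.4 = 109.38 ft.
Total head at BH-8: h = z + ψ = 857.41 + 109.38 = 966.79 ft.
Head difference: h(BH-4) − h(BH-8) = 987.15 − 966.79 = 20.36 ft.
Hydraulic gradient: i = |Δh| / L = 20.36 / 3272 = 0.00622.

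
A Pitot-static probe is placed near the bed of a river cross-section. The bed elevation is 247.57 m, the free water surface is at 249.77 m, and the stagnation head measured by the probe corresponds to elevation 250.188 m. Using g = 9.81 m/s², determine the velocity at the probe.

Near the bed, under hydrostatic conditions, the piezometric head (z + ψ) equals the free-surface elevation, 249.77 m.
Velocity head = total − piezometric = 250.188 − 249.77 = 0.418 m.
v = √(2g·h_v) = √(2 × 9.81 × 0.418) = 2.86 m/s.

v ≈ 2.86 m/s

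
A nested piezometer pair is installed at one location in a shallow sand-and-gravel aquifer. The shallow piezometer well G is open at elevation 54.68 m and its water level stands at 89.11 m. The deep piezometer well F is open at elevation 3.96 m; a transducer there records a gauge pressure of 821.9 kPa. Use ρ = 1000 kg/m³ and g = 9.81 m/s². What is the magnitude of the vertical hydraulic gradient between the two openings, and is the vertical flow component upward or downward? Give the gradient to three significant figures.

Total head at well G: h = 89.11 m (water level in the standpipe).
Pressure head at well F: ψ = P/(ρg) = 821.9×1000 / (1000 × 9.81) = 83.78 m.
Total head at well F: h = z + ψ = 3.96 + 83.78 = 87.74 m.
Δh = h(well G) − h(well F) = 89.11 − 87.74 = 1.37 m.
Vertical separation Δz = 54.68 − 3.96 = 50.72 m.
|i_v| = |Δh| / Δz = 1.37 / 50.72 = 0.0270.
Head is higher in the shallow piezometer, so vertical flow is downward (recharge condition).

|i_v| ≈ 0.0270; vertical flow is downward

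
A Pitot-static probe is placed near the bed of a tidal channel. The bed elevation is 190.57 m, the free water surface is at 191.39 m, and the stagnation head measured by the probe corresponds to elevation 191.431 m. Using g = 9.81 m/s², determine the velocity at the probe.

v ≈ 0.897 m/s

Near the bed, under hydrostatic conditions, the piezometric head (z + ψ) equals the free-surface elevation, 191.39 m.
Velocity head = total − piezometric = 191.431 − 191.39 = 0.041 m.
v = √(2g·h_v) = √(2 × 9.81 × 0.041) = 0.897 m/s.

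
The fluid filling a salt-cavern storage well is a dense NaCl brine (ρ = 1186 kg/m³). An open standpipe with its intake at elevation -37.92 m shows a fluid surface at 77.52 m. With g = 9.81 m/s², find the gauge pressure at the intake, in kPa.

Pressure head ψ = h − z = 77.52 − (-37.92) = 115.44 m.
P = ρgψ = 1186 × 9.81 × 115.44 = 1343105 Pa ≈ 1340 kPa.

P ≈ 1340 kPa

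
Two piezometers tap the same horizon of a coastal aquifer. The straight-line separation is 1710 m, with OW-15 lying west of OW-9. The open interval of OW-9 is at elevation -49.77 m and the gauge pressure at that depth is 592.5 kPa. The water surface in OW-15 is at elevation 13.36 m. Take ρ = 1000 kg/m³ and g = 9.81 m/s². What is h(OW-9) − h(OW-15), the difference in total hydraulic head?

Δh ≈ -2.73 m

Pressure head at OW-9: ψ = P/(ρg) = 592.5×1000 / (1000 × 9.81) = 60.40 m.
Total head at OW-9: h = z + ψ = -49.77 + 60.40 = 10.63 m.
Total head at OW-15: h = 13.36 m (water level in the piezometer is the total head).
Head difference: h(OW-9) − h(OW-15) = 10.63 − 13.36 = -2.73 m.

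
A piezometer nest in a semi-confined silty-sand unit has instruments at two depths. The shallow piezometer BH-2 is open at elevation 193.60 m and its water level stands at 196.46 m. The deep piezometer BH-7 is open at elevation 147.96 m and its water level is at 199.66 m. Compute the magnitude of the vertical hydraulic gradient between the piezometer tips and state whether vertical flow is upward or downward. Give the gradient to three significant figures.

Total head at BH-2: h = 196.46 m (water level in the standpipe).
Total head at BH-7: h = 199.66 m.
Δh = h(BH-2) − h(BH-7) = 196.46 − 199.66 = -3.20 m.
Vertical separation Δz = 193.60 − 147.96 = 45.64 m.
|i_v| = |Δh| / Δz = 3.20 / 45.64 = 0.0701.
Head is higher in the deep piezometer, so vertical flow is upward (discharge condition).

|i_v| ≈ 0.0701; vertical flow is upward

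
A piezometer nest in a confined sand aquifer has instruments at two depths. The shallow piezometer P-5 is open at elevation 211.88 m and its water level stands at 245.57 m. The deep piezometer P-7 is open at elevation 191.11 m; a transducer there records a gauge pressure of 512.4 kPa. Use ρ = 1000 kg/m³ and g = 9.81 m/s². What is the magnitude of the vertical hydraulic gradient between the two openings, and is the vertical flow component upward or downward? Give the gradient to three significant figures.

Total head at P-5: h = 245.57 m (water level in the standpipe).
Pressure head at P-7: ψ = P/(ρg) = 512.4×1000 / (1000 × 9.81) = 52.23 m.
Total head at P-7: h = z + ψ = 191.11 + 52.23 = 243.34 m.
Δh = h(P-5) − h(P-7) = 245.57 − 243.34 = 2.23 m.
Vertical separation Δz = 211.88 − 191.11 = 20.77 m.
|i_v| = |Δh| / Δz = 2.23 / 20.77 = 0.107.
Head is higher in the shallow piezometer, so vertical flow is downward (recharge condition).

|i_v| ≈ 0.107; vertical flow is downward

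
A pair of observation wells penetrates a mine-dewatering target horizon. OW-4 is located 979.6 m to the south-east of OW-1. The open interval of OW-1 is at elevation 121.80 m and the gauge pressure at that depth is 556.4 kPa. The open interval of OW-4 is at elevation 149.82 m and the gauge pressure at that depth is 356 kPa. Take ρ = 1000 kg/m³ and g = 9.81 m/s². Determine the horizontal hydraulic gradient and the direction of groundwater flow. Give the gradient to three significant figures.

Pressure head at OW-1: ψ = P/(ρg) = 556.4×1000 / (1000 × 9.81) = 56.72 m.
Total head at OW-1: h = z + ψ = 121.80 + 56.72 = 178.52 m.
Pressure head at OW-4: ψ = P/(ρg) = 356×1000 / (1000 × 9.81) = 36.29 m.
Total head at OW-4: h = z + ψ = 149.82 + 36.29 = 186.11 m.
Head difference: h(OW-1) − h(OW-4) = 178.52 − 186.11 = -7.59 m.
Hydraulic gradient: i = |Δh| / L = 7.59 / 979.6 = 0.00775.
Flow is from higher to lower head: from OW-4 toward OW-1, i.e. toward the north-west.

i ≈ 0.00775; groundwater flows toward the north-west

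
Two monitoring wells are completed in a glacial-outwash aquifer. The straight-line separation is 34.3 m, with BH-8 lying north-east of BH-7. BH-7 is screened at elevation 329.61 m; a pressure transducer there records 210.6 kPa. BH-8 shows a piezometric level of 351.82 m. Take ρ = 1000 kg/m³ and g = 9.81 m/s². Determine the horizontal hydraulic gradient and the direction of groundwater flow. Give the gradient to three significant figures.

i ≈ 0.0216; groundwater flows toward the south-west

Pressure head at BH-7: ψ = P/(ρg) = 210.6×1000 / (1000 × 9.81) = 21.47 m.
Total head at BH-7: h = z + ψ = 329.61 + 21.47 = 351.08 m.
Total head at BH-8: h = 351.82 m (water level in the piezometer is the total head).
Head difference: h(BH-7) − h(BH-8) = 351.08 − 351.82 = -0.74 m.
Hydraulic gradient: i = |Δh| / L = 0.74 / 34.3 = 0.0216.
Flow is from higher to lower head: from BH-8 toward BH-7, i.e. toward the south-west.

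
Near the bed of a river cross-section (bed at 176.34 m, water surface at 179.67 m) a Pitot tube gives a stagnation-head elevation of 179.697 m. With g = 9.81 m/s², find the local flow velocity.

v ≈ 0.728 m/s

Near the bed, under hydrostatic conditions, the piezometric head (z + ψ) equals the free-surface elevation, 179.67 m.
Velocity head = total − piezometric = 179.697 − 179.67 = 0.027 m.
v = √(2g·h_v) = √(2 × 9.81 × 0.027) = 0.728 m/s.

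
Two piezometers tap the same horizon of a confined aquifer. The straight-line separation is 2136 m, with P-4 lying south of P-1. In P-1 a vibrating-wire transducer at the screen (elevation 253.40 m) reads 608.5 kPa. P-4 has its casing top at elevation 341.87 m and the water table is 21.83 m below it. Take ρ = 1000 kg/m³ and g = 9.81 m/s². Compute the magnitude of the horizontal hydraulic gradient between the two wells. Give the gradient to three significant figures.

Pressure head at P-1: ψ = P/(ρg) = 608.5×1000 / (1000 × 9.81) = 62.03 m.
Total head at P-1: h = z + ψ = 253.40 + 62.03 = 315.43 m.
Total head at P-4: h = 341.87 − 21.83 = 320.04 m.
Head difference: h(P-1) − h(P-4) = 315.43 − 320.04 = -4.61 m.
Hydraulic gradient: i = |Δh| / L = 4.61 / 2136 = 0.00216.

i ≈ 0.00216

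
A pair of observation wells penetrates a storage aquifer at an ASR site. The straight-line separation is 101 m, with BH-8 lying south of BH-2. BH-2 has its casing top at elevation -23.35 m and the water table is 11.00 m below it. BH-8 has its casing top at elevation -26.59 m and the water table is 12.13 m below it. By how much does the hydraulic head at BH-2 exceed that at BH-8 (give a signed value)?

Total head at BH-2: h = -23.35 − 11.00 = -34.35 m.
Total head at BH-8: h = -26.59 − 12.13 = -38.72 m.
Head difference: h(BH-2) − h(BH-8) = -34.35 − (-38.72) = 4.37 m.

Δh ≈ 4.37 m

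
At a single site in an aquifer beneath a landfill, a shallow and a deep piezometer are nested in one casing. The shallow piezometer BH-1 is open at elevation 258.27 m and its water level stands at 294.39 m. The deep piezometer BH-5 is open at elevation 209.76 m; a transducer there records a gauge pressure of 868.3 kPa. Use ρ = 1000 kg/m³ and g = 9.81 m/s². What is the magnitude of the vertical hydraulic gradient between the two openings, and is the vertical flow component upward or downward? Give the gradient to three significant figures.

|i_v| ≈ 0.0800; vertical flow is upward

Total head at BH-1: h = 294.39 m (water level in the standpipe).
Pressure head at BH-5: ψ = P/(ρg) = 868.3×1000 / (1000 × 9.81) = 88.51 m.
Total head at BH-5: h = z + ψ = 209.76 + 88.51 = 298.27 m.
Δh = h(BH-1) − h(BH-5) = 294.39 − 298.27 = -3.88 m.
Vertical separation Δz = 258.27 − 209.76 = 48.51 m.
|i_v| = |Δh| / Δz = 3.88 / 48.51 = 0.0800.
Head is higher in the deep piezometer, so vertical flow is upward (discharge condition).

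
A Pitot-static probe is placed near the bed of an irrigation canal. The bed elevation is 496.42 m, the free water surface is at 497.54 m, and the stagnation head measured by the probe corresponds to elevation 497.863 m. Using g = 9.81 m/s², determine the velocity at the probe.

Near the bed, under hydrostatic conditions, the piezometric head (z + ψ) equals the free-surface elevation, 497.54 m.
Velocity head = total − piezometric = 497.863 − 497.54 = 0.323 m.
v = √(2g·h_v) = √(2 × 9.81 × 0.323) = 2.52 m/s.

v ≈ 2.52 m/s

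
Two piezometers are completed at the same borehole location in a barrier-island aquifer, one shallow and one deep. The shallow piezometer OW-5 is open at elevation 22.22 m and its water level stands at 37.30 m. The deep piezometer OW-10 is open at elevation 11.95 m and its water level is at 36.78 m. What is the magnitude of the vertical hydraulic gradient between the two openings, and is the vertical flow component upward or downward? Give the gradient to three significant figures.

Total head at OW-5: h = 37.30 m (water level in the standpipe).
Total head at OW-10: h = 36.78 m.
Δh = h(OW-5) − h(OW-10) = 37.30 − 36.78 = 0.52 m.
Vertical separation Δz = 22.22 − 11.95 = 10.27 m.
|i_v| = |Δh| / Δz = 0.52 / 10.27 = 0.0506.
Head is higher in the shallow piezometer, so vertical flow is downward (recharge condition).

|i_v| ≈ 0.0506; vertical flow is downward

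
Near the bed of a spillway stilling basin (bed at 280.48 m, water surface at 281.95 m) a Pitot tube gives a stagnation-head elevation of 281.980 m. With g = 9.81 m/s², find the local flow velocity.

v ≈ 0.767 m/s

Near the bed, under hydrostatic conditions, the piezometric head (z + ψ) equals the free-surface elevation, 281.95 m.
Velocity head = total − piezometric = 281.980 − 281.95 = 0.030 m.
v = √(2g·h_v) = √(2 × 9.81 × 0.030) = 0.767 m/s.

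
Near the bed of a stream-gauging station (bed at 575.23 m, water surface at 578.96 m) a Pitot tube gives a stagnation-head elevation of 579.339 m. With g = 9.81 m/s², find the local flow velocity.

Near the bed, under hydrostatic conditions, the piezometric head (z + ψ) equals the free-surface elevation, 578.96 m.
Velocity head = total − piezometric = 579.339 − 578.96 = 0.379 m.
v = √(2g·h_v) = √(2 × 9.81 × 0.379) = 2.73 m/s.

v ≈ 2.73 m/s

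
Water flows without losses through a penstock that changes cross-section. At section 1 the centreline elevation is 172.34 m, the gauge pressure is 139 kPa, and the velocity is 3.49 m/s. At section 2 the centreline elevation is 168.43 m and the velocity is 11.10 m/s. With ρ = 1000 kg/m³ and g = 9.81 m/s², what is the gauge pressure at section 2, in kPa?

Pressure head at 1: ψ₁ = P₁/(ρg) = 139×1000 / (1000 × 9.81) = 14.17 m.
Velocity heads: v₁²/2g = 3.49²/19.62 = 0.621 m; v₂²/2g = 11.10²/19.62 = 6.280 m.
Total head H = z₁ + ψ₁ + v₁²/2g = 172.34 + 14.17 + 0.621 = 187.13 m.
ψ₂ = H − z₂ − v₂²/2g = 187.13 − 168.43 − 6.280 = 12.42 m.
P₂ = ρgψ₂ = 1000 × 9.81 × 12.42 ≈ 122 kPa.

P₂ ≈ 122 kPa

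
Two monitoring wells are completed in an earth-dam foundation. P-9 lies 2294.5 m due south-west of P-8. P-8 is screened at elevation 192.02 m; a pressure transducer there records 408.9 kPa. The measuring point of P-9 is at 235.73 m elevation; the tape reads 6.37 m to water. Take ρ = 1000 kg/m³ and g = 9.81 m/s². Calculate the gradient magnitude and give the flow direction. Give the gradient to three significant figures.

Pressure head at P-8: ψ = P/(ρg) = 408.9×1000 / (1000 × 9.81) = 41.68 m.
Total head at P-8: h = z + ψ = 192.02 + 41.68 = 233.70 m.
Total head at P-9: h = 235.73 − 6.37 = 229.36 m.
Head difference: h(P-8) − h(P-9) = 233.70 − 229.36 = 4.34 m.
Hydraulic gradient: i = |Δh| / L = 4.34 / 2294.5 = 0.00189.
Flow is from higher to lower head: from P-8 toward P-9, i.e. toward the south-west.

i ≈ 0.00189; groundwater flows toward the south-west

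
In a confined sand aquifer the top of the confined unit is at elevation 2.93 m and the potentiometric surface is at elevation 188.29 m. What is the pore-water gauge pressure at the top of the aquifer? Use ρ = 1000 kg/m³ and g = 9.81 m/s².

Pressure head at the aquifer top: ψ = h − z = 188.29 − 2.93 = 185.36 m.
P = ρgψ = 1000 × 9.81 × 185.36 = 1818382 Pa ≈ 1820 kPa.

P ≈ 1820 kPa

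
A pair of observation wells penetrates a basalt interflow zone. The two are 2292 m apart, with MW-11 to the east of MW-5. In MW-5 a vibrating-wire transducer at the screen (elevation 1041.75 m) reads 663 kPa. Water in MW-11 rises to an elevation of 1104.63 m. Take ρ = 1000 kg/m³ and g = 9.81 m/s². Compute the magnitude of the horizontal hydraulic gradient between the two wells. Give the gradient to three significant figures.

Pressure head at MW-5: ψ = P/(ρg) = 663×1000 / (1000 × 9.81) = 67.58 m.
Total head at MW-5: h = z + ψ = 1041.75 + 67.58 = 1109.33 m.
Total head at MW-11: h = 1104.63 m (water level in the piezometer is the total head).
Head difference: h(MW-5) − h(MW-11) = 1109.33 − 1104.63 = 4.70 m.
Hydraulic gradient: i = |Δh| / L = 4.70 / 2292 = 0.00205.

i ≈ 0.00205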